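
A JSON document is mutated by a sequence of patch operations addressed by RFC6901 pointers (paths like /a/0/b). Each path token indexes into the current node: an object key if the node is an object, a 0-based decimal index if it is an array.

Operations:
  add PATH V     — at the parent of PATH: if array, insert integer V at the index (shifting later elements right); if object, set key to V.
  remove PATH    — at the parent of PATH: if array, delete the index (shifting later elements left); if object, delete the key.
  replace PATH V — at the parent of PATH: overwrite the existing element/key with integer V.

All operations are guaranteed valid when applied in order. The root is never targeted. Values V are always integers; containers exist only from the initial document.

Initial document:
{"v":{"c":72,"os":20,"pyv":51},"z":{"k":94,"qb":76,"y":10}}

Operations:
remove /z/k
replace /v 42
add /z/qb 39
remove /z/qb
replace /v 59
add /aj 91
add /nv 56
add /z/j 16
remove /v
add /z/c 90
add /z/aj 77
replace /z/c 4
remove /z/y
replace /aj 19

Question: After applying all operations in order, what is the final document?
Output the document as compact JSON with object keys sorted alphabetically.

After op 1 (remove /z/k): {"v":{"c":72,"os":20,"pyv":51},"z":{"qb":76,"y":10}}
After op 2 (replace /v 42): {"v":42,"z":{"qb":76,"y":10}}
After op 3 (add /z/qb 39): {"v":42,"z":{"qb":39,"y":10}}
After op 4 (remove /z/qb): {"v":42,"z":{"y":10}}
After op 5 (replace /v 59): {"v":59,"z":{"y":10}}
After op 6 (add /aj 91): {"aj":91,"v":59,"z":{"y":10}}
After op 7 (add /nv 56): {"aj":91,"nv":56,"v":59,"z":{"y":10}}
After op 8 (add /z/j 16): {"aj":91,"nv":56,"v":59,"z":{"j":16,"y":10}}
After op 9 (remove /v): {"aj":91,"nv":56,"z":{"j":16,"y":10}}
After op 10 (add /z/c 90): {"aj":91,"nv":56,"z":{"c":90,"j":16,"y":10}}
After op 11 (add /z/aj 77): {"aj":91,"nv":56,"z":{"aj":77,"c":90,"j":16,"y":10}}
After op 12 (replace /z/c 4): {"aj":91,"nv":56,"z":{"aj":77,"c":4,"j":16,"y":10}}
After op 13 (remove /z/y): {"aj":91,"nv":56,"z":{"aj":77,"c":4,"j":16}}
After op 14 (replace /aj 19): {"aj":19,"nv":56,"z":{"aj":77,"c":4,"j":16}}

Answer: {"aj":19,"nv":56,"z":{"aj":77,"c":4,"j":16}}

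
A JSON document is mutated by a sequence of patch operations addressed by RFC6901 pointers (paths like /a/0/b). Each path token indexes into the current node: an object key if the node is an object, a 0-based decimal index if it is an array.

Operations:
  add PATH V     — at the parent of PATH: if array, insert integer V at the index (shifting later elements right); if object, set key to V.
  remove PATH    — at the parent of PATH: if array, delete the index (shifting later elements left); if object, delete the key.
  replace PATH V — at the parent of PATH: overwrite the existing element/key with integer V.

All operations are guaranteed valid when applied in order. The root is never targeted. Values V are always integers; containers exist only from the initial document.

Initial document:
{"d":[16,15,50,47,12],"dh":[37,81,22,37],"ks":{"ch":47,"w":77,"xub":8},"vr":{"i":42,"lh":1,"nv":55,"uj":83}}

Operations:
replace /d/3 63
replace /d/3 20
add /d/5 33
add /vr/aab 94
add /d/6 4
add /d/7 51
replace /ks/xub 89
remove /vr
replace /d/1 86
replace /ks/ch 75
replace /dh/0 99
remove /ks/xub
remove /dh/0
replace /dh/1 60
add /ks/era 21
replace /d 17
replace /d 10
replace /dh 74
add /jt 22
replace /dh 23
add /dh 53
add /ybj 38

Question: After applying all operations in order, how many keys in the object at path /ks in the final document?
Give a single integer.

After op 1 (replace /d/3 63): {"d":[16,15,50,63,12],"dh":[37,81,22,37],"ks":{"ch":47,"w":77,"xub":8},"vr":{"i":42,"lh":1,"nv":55,"uj":83}}
After op 2 (replace /d/3 20): {"d":[16,15,50,20,12],"dh":[37,81,22,37],"ks":{"ch":47,"w":77,"xub":8},"vr":{"i":42,"lh":1,"nv":55,"uj":83}}
After op 3 (add /d/5 33): {"d":[16,15,50,20,12,33],"dh":[37,81,22,37],"ks":{"ch":47,"w":77,"xub":8},"vr":{"i":42,"lh":1,"nv":55,"uj":83}}
After op 4 (add /vr/aab 94): {"d":[16,15,50,20,12,33],"dh":[37,81,22,37],"ks":{"ch":47,"w":77,"xub":8},"vr":{"aab":94,"i":42,"lh":1,"nv":55,"uj":83}}
After op 5 (add /d/6 4): {"d":[16,15,50,20,12,33,4],"dh":[37,81,22,37],"ks":{"ch":47,"w":77,"xub":8},"vr":{"aab":94,"i":42,"lh":1,"nv":55,"uj":83}}
After op 6 (add /d/7 51): {"d":[16,15,50,20,12,33,4,51],"dh":[37,81,22,37],"ks":{"ch":47,"w":77,"xub":8},"vr":{"aab":94,"i":42,"lh":1,"nv":55,"uj":83}}
After op 7 (replace /ks/xub 89): {"d":[16,15,50,20,12,33,4,51],"dh":[37,81,22,37],"ks":{"ch":47,"w":77,"xub":89},"vr":{"aab":94,"i":42,"lh":1,"nv":55,"uj":83}}
After op 8 (remove /vr): {"d":[16,15,50,20,12,33,4,51],"dh":[37,81,22,37],"ks":{"ch":47,"w":77,"xub":89}}
After op 9 (replace /d/1 86): {"d":[16,86,50,20,12,33,4,51],"dh":[37,81,22,37],"ks":{"ch":47,"w":77,"xub":89}}
After op 10 (replace /ks/ch 75): {"d":[16,86,50,20,12,33,4,51],"dh":[37,81,22,37],"ks":{"ch":75,"w":77,"xub":89}}
After op 11 (replace /dh/0 99): {"d":[16,86,50,20,12,33,4,51],"dh":[99,81,22,37],"ks":{"ch":75,"w":77,"xub":89}}
After op 12 (remove /ks/xub): {"d":[16,86,50,20,12,33,4,51],"dh":[99,81,22,37],"ks":{"ch":75,"w":77}}
After op 13 (remove /dh/0): {"d":[16,86,50,20,12,33,4,51],"dh":[81,22,37],"ks":{"ch":75,"w":77}}
After op 14 (replace /dh/1 60): {"d":[16,86,50,20,12,33,4,51],"dh":[81,60,37],"ks":{"ch":75,"w":77}}
After op 15 (add /ks/era 21): {"d":[16,86,50,20,12,33,4,51],"dh":[81,60,37],"ks":{"ch":75,"era":21,"w":77}}
After op 16 (replace /d 17): {"d":17,"dh":[81,60,37],"ks":{"ch":75,"era":21,"w":77}}
After op 17 (replace /d 10): {"d":10,"dh":[81,60,37],"ks":{"ch":75,"era":21,"w":77}}
After op 18 (replace /dh 74): {"d":10,"dh":74,"ks":{"ch":75,"era":21,"w":77}}
After op 19 (add /jt 22): {"d":10,"dh":74,"jt":22,"ks":{"ch":75,"era":21,"w":77}}
After op 20 (replace /dh 23): {"d":10,"dh":23,"jt":22,"ks":{"ch":75,"era":21,"w":77}}
After op 21 (add /dh 53): {"d":10,"dh":53,"jt":22,"ks":{"ch":75,"era":21,"w":77}}
After op 22 (add /ybj 38): {"d":10,"dh":53,"jt":22,"ks":{"ch":75,"era":21,"w":77},"ybj":38}
Size at path /ks: 3

Answer: 3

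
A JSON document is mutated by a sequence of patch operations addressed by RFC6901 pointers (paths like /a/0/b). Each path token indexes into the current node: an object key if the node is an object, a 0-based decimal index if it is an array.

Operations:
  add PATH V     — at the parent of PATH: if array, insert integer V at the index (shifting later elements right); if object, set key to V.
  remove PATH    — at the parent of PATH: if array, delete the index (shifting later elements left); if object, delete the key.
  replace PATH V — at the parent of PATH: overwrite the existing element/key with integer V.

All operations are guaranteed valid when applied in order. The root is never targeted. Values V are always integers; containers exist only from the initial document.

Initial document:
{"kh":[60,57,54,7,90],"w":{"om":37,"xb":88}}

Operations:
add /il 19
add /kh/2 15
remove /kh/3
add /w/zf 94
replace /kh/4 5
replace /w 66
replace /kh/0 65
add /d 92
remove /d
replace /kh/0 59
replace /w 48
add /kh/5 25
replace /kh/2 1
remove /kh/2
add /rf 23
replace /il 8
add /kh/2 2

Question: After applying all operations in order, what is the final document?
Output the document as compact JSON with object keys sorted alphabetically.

After op 1 (add /il 19): {"il":19,"kh":[60,57,54,7,90],"w":{"om":37,"xb":88}}
After op 2 (add /kh/2 15): {"il":19,"kh":[60,57,15,54,7,90],"w":{"om":37,"xb":88}}
After op 3 (remove /kh/3): {"il":19,"kh":[60,57,15,7,90],"w":{"om":37,"xb":88}}
After op 4 (add /w/zf 94): {"il":19,"kh":[60,57,15,7,90],"w":{"om":37,"xb":88,"zf":94}}
After op 5 (replace /kh/4 5): {"il":19,"kh":[60,57,15,7,5],"w":{"om":37,"xb":88,"zf":94}}
After op 6 (replace /w 66): {"il":19,"kh":[60,57,15,7,5],"w":66}
After op 7 (replace /kh/0 65): {"il":19,"kh":[65,57,15,7,5],"w":66}
After op 8 (add /d 92): {"d":92,"il":19,"kh":[65,57,15,7,5],"w":66}
After op 9 (remove /d): {"il":19,"kh":[65,57,15,7,5],"w":66}
After op 10 (replace /kh/0 59): {"il":19,"kh":[59,57,15,7,5],"w":66}
After op 11 (replace /w 48): {"il":19,"kh":[59,57,15,7,5],"w":48}
After op 12 (add /kh/5 25): {"il":19,"kh":[59,57,15,7,5,25],"w":48}
After op 13 (replace /kh/2 1): {"il":19,"kh":[59,57,1,7,5,25],"w":48}
After op 14 (remove /kh/2): {"il":19,"kh":[59,57,7,5,25],"w":48}
After op 15 (add /rf 23): {"il":19,"kh":[59,57,7,5,25],"rf":23,"w":48}
After op 16 (replace /il 8): {"il":8,"kh":[59,57,7,5,25],"rf":23,"w":48}
After op 17 (add /kh/2 2): {"il":8,"kh":[59,57,2,7,5,25],"rf":23,"w":48}

Answer: {"il":8,"kh":[59,57,2,7,5,25],"rf":23,"w":48}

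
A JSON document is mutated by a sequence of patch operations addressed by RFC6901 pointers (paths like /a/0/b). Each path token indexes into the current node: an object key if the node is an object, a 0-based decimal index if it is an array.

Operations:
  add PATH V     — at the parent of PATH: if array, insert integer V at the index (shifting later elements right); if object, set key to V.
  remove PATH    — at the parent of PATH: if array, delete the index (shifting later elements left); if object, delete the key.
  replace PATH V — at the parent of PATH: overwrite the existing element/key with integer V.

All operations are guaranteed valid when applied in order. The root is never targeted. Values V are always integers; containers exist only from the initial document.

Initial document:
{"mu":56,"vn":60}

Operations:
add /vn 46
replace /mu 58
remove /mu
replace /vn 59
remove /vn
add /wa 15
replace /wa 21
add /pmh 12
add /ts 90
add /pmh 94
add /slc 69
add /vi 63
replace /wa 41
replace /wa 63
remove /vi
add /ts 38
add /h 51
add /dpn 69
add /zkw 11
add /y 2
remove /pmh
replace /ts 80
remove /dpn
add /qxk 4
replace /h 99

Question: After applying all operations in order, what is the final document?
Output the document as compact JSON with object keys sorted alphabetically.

After op 1 (add /vn 46): {"mu":56,"vn":46}
After op 2 (replace /mu 58): {"mu":58,"vn":46}
After op 3 (remove /mu): {"vn":46}
After op 4 (replace /vn 59): {"vn":59}
After op 5 (remove /vn): {}
After op 6 (add /wa 15): {"wa":15}
After op 7 (replace /wa 21): {"wa":21}
After op 8 (add /pmh 12): {"pmh":12,"wa":21}
After op 9 (add /ts 90): {"pmh":12,"ts":90,"wa":21}
After op 10 (add /pmh 94): {"pmh":94,"ts":90,"wa":21}
After op 11 (add /slc 69): {"pmh":94,"slc":69,"ts":90,"wa":21}
After op 12 (add /vi 63): {"pmh":94,"slc":69,"ts":90,"vi":63,"wa":21}
After op 13 (replace /wa 41): {"pmh":94,"slc":69,"ts":90,"vi":63,"wa":41}
After op 14 (replace /wa 63): {"pmh":94,"slc":69,"ts":90,"vi":63,"wa":63}
After op 15 (remove /vi): {"pmh":94,"slc":69,"ts":90,"wa":63}
After op 16 (add /ts 38): {"pmh":94,"slc":69,"ts":38,"wa":63}
After op 17 (add /h 51): {"h":51,"pmh":94,"slc":69,"ts":38,"wa":63}
After op 18 (add /dpn 69): {"dpn":69,"h":51,"pmh":94,"slc":69,"ts":38,"wa":63}
After op 19 (add /zkw 11): {"dpn":69,"h":51,"pmh":94,"slc":69,"ts":38,"wa":63,"zkw":11}
After op 20 (add /y 2): {"dpn":69,"h":51,"pmh":94,"slc":69,"ts":38,"wa":63,"y":2,"zkw":11}
After op 21 (remove /pmh): {"dpn":69,"h":51,"slc":69,"ts":38,"wa":63,"y":2,"zkw":11}
After op 22 (replace /ts 80): {"dpn":69,"h":51,"slc":69,"ts":80,"wa":63,"y":2,"zkw":11}
After op 23 (remove /dpn): {"h":51,"slc":69,"ts":80,"wa":63,"y":2,"zkw":11}
After op 24 (add /qxk 4): {"h":51,"qxk":4,"slc":69,"ts":80,"wa":63,"y":2,"zkw":11}
After op 25 (replace /h 99): {"h":99,"qxk":4,"slc":69,"ts":80,"wa":63,"y":2,"zkw":11}

Answer: {"h":99,"qxk":4,"slc":69,"ts":80,"wa":63,"y":2,"zkw":11}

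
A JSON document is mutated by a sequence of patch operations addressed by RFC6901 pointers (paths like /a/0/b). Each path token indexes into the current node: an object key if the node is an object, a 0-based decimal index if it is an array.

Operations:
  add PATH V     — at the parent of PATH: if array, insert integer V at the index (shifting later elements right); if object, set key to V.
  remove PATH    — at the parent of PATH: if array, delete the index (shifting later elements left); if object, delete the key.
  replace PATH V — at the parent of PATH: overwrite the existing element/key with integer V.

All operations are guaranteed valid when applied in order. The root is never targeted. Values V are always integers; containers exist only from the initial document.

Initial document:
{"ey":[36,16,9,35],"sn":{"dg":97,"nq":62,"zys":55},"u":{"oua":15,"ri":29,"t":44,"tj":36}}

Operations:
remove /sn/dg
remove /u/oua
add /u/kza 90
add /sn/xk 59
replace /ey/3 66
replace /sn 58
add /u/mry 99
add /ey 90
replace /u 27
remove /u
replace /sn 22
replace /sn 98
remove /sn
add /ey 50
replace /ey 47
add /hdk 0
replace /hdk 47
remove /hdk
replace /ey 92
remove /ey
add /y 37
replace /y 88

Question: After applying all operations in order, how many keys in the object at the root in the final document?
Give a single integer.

Answer: 1

Derivation:
After op 1 (remove /sn/dg): {"ey":[36,16,9,35],"sn":{"nq":62,"zys":55},"u":{"oua":15,"ri":29,"t":44,"tj":36}}
After op 2 (remove /u/oua): {"ey":[36,16,9,35],"sn":{"nq":62,"zys":55},"u":{"ri":29,"t":44,"tj":36}}
After op 3 (add /u/kza 90): {"ey":[36,16,9,35],"sn":{"nq":62,"zys":55},"u":{"kza":90,"ri":29,"t":44,"tj":36}}
After op 4 (add /sn/xk 59): {"ey":[36,16,9,35],"sn":{"nq":62,"xk":59,"zys":55},"u":{"kza":90,"ri":29,"t":44,"tj":36}}
After op 5 (replace /ey/3 66): {"ey":[36,16,9,66],"sn":{"nq":62,"xk":59,"zys":55},"u":{"kza":90,"ri":29,"t":44,"tj":36}}
After op 6 (replace /sn 58): {"ey":[36,16,9,66],"sn":58,"u":{"kza":90,"ri":29,"t":44,"tj":36}}
After op 7 (add /u/mry 99): {"ey":[36,16,9,66],"sn":58,"u":{"kza":90,"mry":99,"ri":29,"t":44,"tj":36}}
After op 8 (add /ey 90): {"ey":90,"sn":58,"u":{"kza":90,"mry":99,"ri":29,"t":44,"tj":36}}
After op 9 (replace /u 27): {"ey":90,"sn":58,"u":27}
After op 10 (remove /u): {"ey":90,"sn":58}
After op 11 (replace /sn 22): {"ey":90,"sn":22}
After op 12 (replace /sn 98): {"ey":90,"sn":98}
After op 13 (remove /sn): {"ey":90}
After op 14 (add /ey 50): {"ey":50}
After op 15 (replace /ey 47): {"ey":47}
After op 16 (add /hdk 0): {"ey":47,"hdk":0}
After op 17 (replace /hdk 47): {"ey":47,"hdk":47}
After op 18 (remove /hdk): {"ey":47}
After op 19 (replace /ey 92): {"ey":92}
After op 20 (remove /ey): {}
After op 21 (add /y 37): {"y":37}
After op 22 (replace /y 88): {"y":88}
Size at the root: 1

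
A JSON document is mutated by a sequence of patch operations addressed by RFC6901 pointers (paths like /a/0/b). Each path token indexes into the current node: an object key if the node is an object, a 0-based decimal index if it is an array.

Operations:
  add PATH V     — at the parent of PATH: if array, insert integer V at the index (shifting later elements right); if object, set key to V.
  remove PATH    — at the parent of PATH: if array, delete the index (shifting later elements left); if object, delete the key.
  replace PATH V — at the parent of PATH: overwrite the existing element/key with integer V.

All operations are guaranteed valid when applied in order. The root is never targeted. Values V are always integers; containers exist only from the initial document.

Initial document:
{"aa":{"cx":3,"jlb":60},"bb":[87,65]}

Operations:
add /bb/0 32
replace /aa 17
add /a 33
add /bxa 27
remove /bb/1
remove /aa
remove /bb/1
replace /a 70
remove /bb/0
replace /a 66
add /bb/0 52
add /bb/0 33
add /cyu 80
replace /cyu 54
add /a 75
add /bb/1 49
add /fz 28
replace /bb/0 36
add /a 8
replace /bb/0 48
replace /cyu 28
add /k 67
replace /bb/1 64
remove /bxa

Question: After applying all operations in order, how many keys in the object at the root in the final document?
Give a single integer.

Answer: 5

Derivation:
After op 1 (add /bb/0 32): {"aa":{"cx":3,"jlb":60},"bb":[32,87,65]}
After op 2 (replace /aa 17): {"aa":17,"bb":[32,87,65]}
After op 3 (add /a 33): {"a":33,"aa":17,"bb":[32,87,65]}
After op 4 (add /bxa 27): {"a":33,"aa":17,"bb":[32,87,65],"bxa":27}
After op 5 (remove /bb/1): {"a":33,"aa":17,"bb":[32,65],"bxa":27}
After op 6 (remove /aa): {"a":33,"bb":[32,65],"bxa":27}
After op 7 (remove /bb/1): {"a":33,"bb":[32],"bxa":27}
After op 8 (replace /a 70): {"a":70,"bb":[32],"bxa":27}
After op 9 (remove /bb/0): {"a":70,"bb":[],"bxa":27}
After op 10 (replace /a 66): {"a":66,"bb":[],"bxa":27}
After op 11 (add /bb/0 52): {"a":66,"bb":[52],"bxa":27}
After op 12 (add /bb/0 33): {"a":66,"bb":[33,52],"bxa":27}
After op 13 (add /cyu 80): {"a":66,"bb":[33,52],"bxa":27,"cyu":80}
After op 14 (replace /cyu 54): {"a":66,"bb":[33,52],"bxa":27,"cyu":54}
After op 15 (add /a 75): {"a":75,"bb":[33,52],"bxa":27,"cyu":54}
After op 16 (add /bb/1 49): {"a":75,"bb":[33,49,52],"bxa":27,"cyu":54}
After op 17 (add /fz 28): {"a":75,"bb":[33,49,52],"bxa":27,"cyu":54,"fz":28}
After op 18 (replace /bb/0 36): {"a":75,"bb":[36,49,52],"bxa":27,"cyu":54,"fz":28}
After op 19 (add /a 8): {"a":8,"bb":[36,49,52],"bxa":27,"cyu":54,"fz":28}
After op 20 (replace /bb/0 48): {"a":8,"bb":[48,49,52],"bxa":27,"cyu":54,"fz":28}
After op 21 (replace /cyu 28): {"a":8,"bb":[48,49,52],"bxa":27,"cyu":28,"fz":28}
After op 22 (add /k 67): {"a":8,"bb":[48,49,52],"bxa":27,"cyu":28,"fz":28,"k":67}
After op 23 (replace /bb/1 64): {"a":8,"bb":[48,64,52],"bxa":27,"cyu":28,"fz":28,"k":67}
After op 24 (remove /bxa): {"a":8,"bb":[48,64,52],"cyu":28,"fz":28,"k":67}
Size at the root: 5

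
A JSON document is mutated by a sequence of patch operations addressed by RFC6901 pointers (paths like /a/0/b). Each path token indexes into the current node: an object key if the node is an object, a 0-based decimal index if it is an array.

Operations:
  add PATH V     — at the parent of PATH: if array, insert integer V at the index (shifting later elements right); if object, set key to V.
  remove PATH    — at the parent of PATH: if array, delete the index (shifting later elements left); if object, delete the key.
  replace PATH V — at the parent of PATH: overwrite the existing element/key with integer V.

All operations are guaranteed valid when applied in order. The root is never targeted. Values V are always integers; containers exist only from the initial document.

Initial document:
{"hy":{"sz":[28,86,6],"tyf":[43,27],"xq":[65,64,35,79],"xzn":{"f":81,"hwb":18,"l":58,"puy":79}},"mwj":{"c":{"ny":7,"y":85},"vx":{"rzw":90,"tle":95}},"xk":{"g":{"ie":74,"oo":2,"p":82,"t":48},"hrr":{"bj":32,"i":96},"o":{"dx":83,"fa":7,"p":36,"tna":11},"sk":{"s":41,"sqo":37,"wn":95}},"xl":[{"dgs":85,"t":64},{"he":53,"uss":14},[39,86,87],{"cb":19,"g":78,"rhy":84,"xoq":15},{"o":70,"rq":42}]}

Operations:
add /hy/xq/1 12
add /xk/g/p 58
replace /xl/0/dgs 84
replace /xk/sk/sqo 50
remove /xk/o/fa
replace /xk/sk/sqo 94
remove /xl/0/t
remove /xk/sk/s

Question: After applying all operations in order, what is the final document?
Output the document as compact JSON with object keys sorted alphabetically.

Answer: {"hy":{"sz":[28,86,6],"tyf":[43,27],"xq":[65,12,64,35,79],"xzn":{"f":81,"hwb":18,"l":58,"puy":79}},"mwj":{"c":{"ny":7,"y":85},"vx":{"rzw":90,"tle":95}},"xk":{"g":{"ie":74,"oo":2,"p":58,"t":48},"hrr":{"bj":32,"i":96},"o":{"dx":83,"p":36,"tna":11},"sk":{"sqo":94,"wn":95}},"xl":[{"dgs":84},{"he":53,"uss":14},[39,86,87],{"cb":19,"g":78,"rhy":84,"xoq":15},{"o":70,"rq":42}]}

Derivation:
After op 1 (add /hy/xq/1 12): {"hy":{"sz":[28,86,6],"tyf":[43,27],"xq":[65,12,64,35,79],"xzn":{"f":81,"hwb":18,"l":58,"puy":79}},"mwj":{"c":{"ny":7,"y":85},"vx":{"rzw":90,"tle":95}},"xk":{"g":{"ie":74,"oo":2,"p":82,"t":48},"hrr":{"bj":32,"i":96},"o":{"dx":83,"fa":7,"p":36,"tna":11},"sk":{"s":41,"sqo":37,"wn":95}},"xl":[{"dgs":85,"t":64},{"he":53,"uss":14},[39,86,87],{"cb":19,"g":78,"rhy":84,"xoq":15},{"o":70,"rq":42}]}
After op 2 (add /xk/g/p 58): {"hy":{"sz":[28,86,6],"tyf":[43,27],"xq":[65,12,64,35,79],"xzn":{"f":81,"hwb":18,"l":58,"puy":79}},"mwj":{"c":{"ny":7,"y":85},"vx":{"rzw":90,"tle":95}},"xk":{"g":{"ie":74,"oo":2,"p":58,"t":48},"hrr":{"bj":32,"i":96},"o":{"dx":83,"fa":7,"p":36,"tna":11},"sk":{"s":41,"sqo":37,"wn":95}},"xl":[{"dgs":85,"t":64},{"he":53,"uss":14},[39,86,87],{"cb":19,"g":78,"rhy":84,"xoq":15},{"o":70,"rq":42}]}
After op 3 (replace /xl/0/dgs 84): {"hy":{"sz":[28,86,6],"tyf":[43,27],"xq":[65,12,64,35,79],"xzn":{"f":81,"hwb":18,"l":58,"puy":79}},"mwj":{"c":{"ny":7,"y":85},"vx":{"rzw":90,"tle":95}},"xk":{"g":{"ie":74,"oo":2,"p":58,"t":48},"hrr":{"bj":32,"i":96},"o":{"dx":83,"fa":7,"p":36,"tna":11},"sk":{"s":41,"sqo":37,"wn":95}},"xl":[{"dgs":84,"t":64},{"he":53,"uss":14},[39,86,87],{"cb":19,"g":78,"rhy":84,"xoq":15},{"o":70,"rq":42}]}
After op 4 (replace /xk/sk/sqo 50): {"hy":{"sz":[28,86,6],"tyf":[43,27],"xq":[65,12,64,35,79],"xzn":{"f":81,"hwb":18,"l":58,"puy":79}},"mwj":{"c":{"ny":7,"y":85},"vx":{"rzw":90,"tle":95}},"xk":{"g":{"ie":74,"oo":2,"p":58,"t":48},"hrr":{"bj":32,"i":96},"o":{"dx":83,"fa":7,"p":36,"tna":11},"sk":{"s":41,"sqo":50,"wn":95}},"xl":[{"dgs":84,"t":64},{"he":53,"uss":14},[39,86,87],{"cb":19,"g":78,"rhy":84,"xoq":15},{"o":70,"rq":42}]}
After op 5 (remove /xk/o/fa): {"hy":{"sz":[28,86,6],"tyf":[43,27],"xq":[65,12,64,35,79],"xzn":{"f":81,"hwb":18,"l":58,"puy":79}},"mwj":{"c":{"ny":7,"y":85},"vx":{"rzw":90,"tle":95}},"xk":{"g":{"ie":74,"oo":2,"p":58,"t":48},"hrr":{"bj":32,"i":96},"o":{"dx":83,"p":36,"tna":11},"sk":{"s":41,"sqo":50,"wn":95}},"xl":[{"dgs":84,"t":64},{"he":53,"uss":14},[39,86,87],{"cb":19,"g":78,"rhy":84,"xoq":15},{"o":70,"rq":42}]}
After op 6 (replace /xk/sk/sqo 94): {"hy":{"sz":[28,86,6],"tyf":[43,27],"xq":[65,12,64,35,79],"xzn":{"f":81,"hwb":18,"l":58,"puy":79}},"mwj":{"c":{"ny":7,"y":85},"vx":{"rzw":90,"tle":95}},"xk":{"g":{"ie":74,"oo":2,"p":58,"t":48},"hrr":{"bj":32,"i":96},"o":{"dx":83,"p":36,"tna":11},"sk":{"s":41,"sqo":94,"wn":95}},"xl":[{"dgs":84,"t":64},{"he":53,"uss":14},[39,86,87],{"cb":19,"g":78,"rhy":84,"xoq":15},{"o":70,"rq":42}]}
After op 7 (remove /xl/0/t): {"hy":{"sz":[28,86,6],"tyf":[43,27],"xq":[65,12,64,35,79],"xzn":{"f":81,"hwb":18,"l":58,"puy":79}},"mwj":{"c":{"ny":7,"y":85},"vx":{"rzw":90,"tle":95}},"xk":{"g":{"ie":74,"oo":2,"p":58,"t":48},"hrr":{"bj":32,"i":96},"o":{"dx":83,"p":36,"tna":11},"sk":{"s":41,"sqo":94,"wn":95}},"xl":[{"dgs":84},{"he":53,"uss":14},[39,86,87],{"cb":19,"g":78,"rhy":84,"xoq":15},{"o":70,"rq":42}]}
After op 8 (remove /xk/sk/s): {"hy":{"sz":[28,86,6],"tyf":[43,27],"xq":[65,12,64,35,79],"xzn":{"f":81,"hwb":18,"l":58,"puy":79}},"mwj":{"c":{"ny":7,"y":85},"vx":{"rzw":90,"tle":95}},"xk":{"g":{"ie":74,"oo":2,"p":58,"t":48},"hrr":{"bj":32,"i":96},"o":{"dx":83,"p":36,"tna":11},"sk":{"sqo":94,"wn":95}},"xl":[{"dgs":84},{"he":53,"uss":14},[39,86,87],{"cb":19,"g":78,"rhy":84,"xoq":15},{"o":70,"rq":42}]}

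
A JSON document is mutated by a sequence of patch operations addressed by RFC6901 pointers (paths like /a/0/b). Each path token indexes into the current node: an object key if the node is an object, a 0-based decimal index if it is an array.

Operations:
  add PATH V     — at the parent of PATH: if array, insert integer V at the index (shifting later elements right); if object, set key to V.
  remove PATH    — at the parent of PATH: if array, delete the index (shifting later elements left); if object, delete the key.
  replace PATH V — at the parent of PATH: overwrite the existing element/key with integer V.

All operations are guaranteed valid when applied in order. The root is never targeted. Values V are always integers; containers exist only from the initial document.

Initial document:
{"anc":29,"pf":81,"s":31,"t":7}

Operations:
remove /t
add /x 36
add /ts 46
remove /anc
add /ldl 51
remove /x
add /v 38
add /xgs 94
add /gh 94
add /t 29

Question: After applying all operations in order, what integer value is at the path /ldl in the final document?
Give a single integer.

After op 1 (remove /t): {"anc":29,"pf":81,"s":31}
After op 2 (add /x 36): {"anc":29,"pf":81,"s":31,"x":36}
After op 3 (add /ts 46): {"anc":29,"pf":81,"s":31,"ts":46,"x":36}
After op 4 (remove /anc): {"pf":81,"s":31,"ts":46,"x":36}
After op 5 (add /ldl 51): {"ldl":51,"pf":81,"s":31,"ts":46,"x":36}
After op 6 (remove /x): {"ldl":51,"pf":81,"s":31,"ts":46}
After op 7 (add /v 38): {"ldl":51,"pf":81,"s":31,"ts":46,"v":38}
After op 8 (add /xgs 94): {"ldl":51,"pf":81,"s":31,"ts":46,"v":38,"xgs":94}
After op 9 (add /gh 94): {"gh":94,"ldl":51,"pf":81,"s":31,"ts":46,"v":38,"xgs":94}
After op 10 (add /t 29): {"gh":94,"ldl":51,"pf":81,"s":31,"t":29,"ts":46,"v":38,"xgs":94}
Value at /ldl: 51

Answer: 51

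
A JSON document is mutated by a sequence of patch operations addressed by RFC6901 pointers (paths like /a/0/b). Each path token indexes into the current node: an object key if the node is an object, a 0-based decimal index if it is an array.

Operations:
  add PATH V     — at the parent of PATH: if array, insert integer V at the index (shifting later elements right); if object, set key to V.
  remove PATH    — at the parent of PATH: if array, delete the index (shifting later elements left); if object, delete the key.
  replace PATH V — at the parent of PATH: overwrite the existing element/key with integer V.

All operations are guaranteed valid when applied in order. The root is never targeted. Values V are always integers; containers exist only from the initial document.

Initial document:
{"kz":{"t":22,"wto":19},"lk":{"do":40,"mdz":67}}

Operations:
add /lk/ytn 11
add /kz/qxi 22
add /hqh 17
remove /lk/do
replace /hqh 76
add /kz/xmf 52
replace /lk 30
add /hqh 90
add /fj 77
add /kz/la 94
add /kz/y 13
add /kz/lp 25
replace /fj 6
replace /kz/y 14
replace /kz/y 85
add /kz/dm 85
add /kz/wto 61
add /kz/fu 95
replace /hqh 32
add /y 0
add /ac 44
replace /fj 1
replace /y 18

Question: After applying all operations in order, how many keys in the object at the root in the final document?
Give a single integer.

Answer: 6

Derivation:
After op 1 (add /lk/ytn 11): {"kz":{"t":22,"wto":19},"lk":{"do":40,"mdz":67,"ytn":11}}
After op 2 (add /kz/qxi 22): {"kz":{"qxi":22,"t":22,"wto":19},"lk":{"do":40,"mdz":67,"ytn":11}}
After op 3 (add /hqh 17): {"hqh":17,"kz":{"qxi":22,"t":22,"wto":19},"lk":{"do":40,"mdz":67,"ytn":11}}
After op 4 (remove /lk/do): {"hqh":17,"kz":{"qxi":22,"t":22,"wto":19},"lk":{"mdz":67,"ytn":11}}
After op 5 (replace /hqh 76): {"hqh":76,"kz":{"qxi":22,"t":22,"wto":19},"lk":{"mdz":67,"ytn":11}}
After op 6 (add /kz/xmf 52): {"hqh":76,"kz":{"qxi":22,"t":22,"wto":19,"xmf":52},"lk":{"mdz":67,"ytn":11}}
After op 7 (replace /lk 30): {"hqh":76,"kz":{"qxi":22,"t":22,"wto":19,"xmf":52},"lk":30}
After op 8 (add /hqh 90): {"hqh":90,"kz":{"qxi":22,"t":22,"wto":19,"xmf":52},"lk":30}
After op 9 (add /fj 77): {"fj":77,"hqh":90,"kz":{"qxi":22,"t":22,"wto":19,"xmf":52},"lk":30}
After op 10 (add /kz/la 94): {"fj":77,"hqh":90,"kz":{"la":94,"qxi":22,"t":22,"wto":19,"xmf":52},"lk":30}
After op 11 (add /kz/y 13): {"fj":77,"hqh":90,"kz":{"la":94,"qxi":22,"t":22,"wto":19,"xmf":52,"y":13},"lk":30}
After op 12 (add /kz/lp 25): {"fj":77,"hqh":90,"kz":{"la":94,"lp":25,"qxi":22,"t":22,"wto":19,"xmf":52,"y":13},"lk":30}
After op 13 (replace /fj 6): {"fj":6,"hqh":90,"kz":{"la":94,"lp":25,"qxi":22,"t":22,"wto":19,"xmf":52,"y":13},"lk":30}
After op 14 (replace /kz/y 14): {"fj":6,"hqh":90,"kz":{"la":94,"lp":25,"qxi":22,"t":22,"wto":19,"xmf":52,"y":14},"lk":30}
After op 15 (replace /kz/y 85): {"fj":6,"hqh":90,"kz":{"la":94,"lp":25,"qxi":22,"t":22,"wto":19,"xmf":52,"y":85},"lk":30}
After op 16 (add /kz/dm 85): {"fj":6,"hqh":90,"kz":{"dm":85,"la":94,"lp":25,"qxi":22,"t":22,"wto":19,"xmf":52,"y":85},"lk":30}
After op 17 (add /kz/wto 61): {"fj":6,"hqh":90,"kz":{"dm":85,"la":94,"lp":25,"qxi":22,"t":22,"wto":61,"xmf":52,"y":85},"lk":30}
After op 18 (add /kz/fu 95): {"fj":6,"hqh":90,"kz":{"dm":85,"fu":95,"la":94,"lp":25,"qxi":22,"t":22,"wto":61,"xmf":52,"y":85},"lk":30}
After op 19 (replace /hqh 32): {"fj":6,"hqh":32,"kz":{"dm":85,"fu":95,"la":94,"lp":25,"qxi":22,"t":22,"wto":61,"xmf":52,"y":85},"lk":30}
After op 20 (add /y 0): {"fj":6,"hqh":32,"kz":{"dm":85,"fu":95,"la":94,"lp":25,"qxi":22,"t":22,"wto":61,"xmf":52,"y":85},"lk":30,"y":0}
After op 21 (add /ac 44): {"ac":44,"fj":6,"hqh":32,"kz":{"dm":85,"fu":95,"la":94,"lp":25,"qxi":22,"t":22,"wto":61,"xmf":52,"y":85},"lk":30,"y":0}
After op 22 (replace /fj 1): {"ac":44,"fj":1,"hqh":32,"kz":{"dm":85,"fu":95,"la":94,"lp":25,"qxi":22,"t":22,"wto":61,"xmf":52,"y":85},"lk":30,"y":0}
After op 23 (replace /y 18): {"ac":44,"fj":1,"hqh":32,"kz":{"dm":85,"fu":95,"la":94,"lp":25,"qxi":22,"t":22,"wto":61,"xmf":52,"y":85},"lk":30,"y":18}
Size at the root: 6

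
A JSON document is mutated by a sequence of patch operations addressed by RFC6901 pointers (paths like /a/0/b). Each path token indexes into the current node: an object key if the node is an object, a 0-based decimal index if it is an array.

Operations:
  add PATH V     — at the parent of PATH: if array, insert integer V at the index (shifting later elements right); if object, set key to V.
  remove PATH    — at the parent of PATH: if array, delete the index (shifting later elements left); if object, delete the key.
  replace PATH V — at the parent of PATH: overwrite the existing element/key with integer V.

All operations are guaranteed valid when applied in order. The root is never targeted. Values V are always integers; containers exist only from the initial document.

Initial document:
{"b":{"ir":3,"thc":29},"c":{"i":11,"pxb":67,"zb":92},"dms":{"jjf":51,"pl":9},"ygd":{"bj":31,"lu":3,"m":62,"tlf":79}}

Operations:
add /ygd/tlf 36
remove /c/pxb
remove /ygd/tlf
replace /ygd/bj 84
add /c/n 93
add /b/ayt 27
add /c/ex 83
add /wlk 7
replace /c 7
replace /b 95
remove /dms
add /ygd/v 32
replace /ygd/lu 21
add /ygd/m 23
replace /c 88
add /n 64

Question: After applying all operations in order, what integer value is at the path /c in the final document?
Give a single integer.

Answer: 88

Derivation:
After op 1 (add /ygd/tlf 36): {"b":{"ir":3,"thc":29},"c":{"i":11,"pxb":67,"zb":92},"dms":{"jjf":51,"pl":9},"ygd":{"bj":31,"lu":3,"m":62,"tlf":36}}
After op 2 (remove /c/pxb): {"b":{"ir":3,"thc":29},"c":{"i":11,"zb":92},"dms":{"jjf":51,"pl":9},"ygd":{"bj":31,"lu":3,"m":62,"tlf":36}}
After op 3 (remove /ygd/tlf): {"b":{"ir":3,"thc":29},"c":{"i":11,"zb":92},"dms":{"jjf":51,"pl":9},"ygd":{"bj":31,"lu":3,"m":62}}
After op 4 (replace /ygd/bj 84): {"b":{"ir":3,"thc":29},"c":{"i":11,"zb":92},"dms":{"jjf":51,"pl":9},"ygd":{"bj":84,"lu":3,"m":62}}
After op 5 (add /c/n 93): {"b":{"ir":3,"thc":29},"c":{"i":11,"n":93,"zb":92},"dms":{"jjf":51,"pl":9},"ygd":{"bj":84,"lu":3,"m":62}}
After op 6 (add /b/ayt 27): {"b":{"ayt":27,"ir":3,"thc":29},"c":{"i":11,"n":93,"zb":92},"dms":{"jjf":51,"pl":9},"ygd":{"bj":84,"lu":3,"m":62}}
After op 7 (add /c/ex 83): {"b":{"ayt":27,"ir":3,"thc":29},"c":{"ex":83,"i":11,"n":93,"zb":92},"dms":{"jjf":51,"pl":9},"ygd":{"bj":84,"lu":3,"m":62}}
After op 8 (add /wlk 7): {"b":{"ayt":27,"ir":3,"thc":29},"c":{"ex":83,"i":11,"n":93,"zb":92},"dms":{"jjf":51,"pl":9},"wlk":7,"ygd":{"bj":84,"lu":3,"m":62}}
After op 9 (replace /c 7): {"b":{"ayt":27,"ir":3,"thc":29},"c":7,"dms":{"jjf":51,"pl":9},"wlk":7,"ygd":{"bj":84,"lu":3,"m":62}}
After op 10 (replace /b 95): {"b":95,"c":7,"dms":{"jjf":51,"pl":9},"wlk":7,"ygd":{"bj":84,"lu":3,"m":62}}
After op 11 (remove /dms): {"b":95,"c":7,"wlk":7,"ygd":{"bj":84,"lu":3,"m":62}}
After op 12 (add /ygd/v 32): {"b":95,"c":7,"wlk":7,"ygd":{"bj":84,"lu":3,"m":62,"v":32}}
After op 13 (replace /ygd/lu 21): {"b":95,"c":7,"wlk":7,"ygd":{"bj":84,"lu":21,"m":62,"v":32}}
After op 14 (add /ygd/m 23): {"b":95,"c":7,"wlk":7,"ygd":{"bj":84,"lu":21,"m":23,"v":32}}
After op 15 (replace /c 88): {"b":95,"c":88,"wlk":7,"ygd":{"bj":84,"lu":21,"m":23,"v":32}}
After op 16 (add /n 64): {"b":95,"c":88,"n":64,"wlk":7,"ygd":{"bj":84,"lu":21,"m":23,"v":32}}
Value at /c: 88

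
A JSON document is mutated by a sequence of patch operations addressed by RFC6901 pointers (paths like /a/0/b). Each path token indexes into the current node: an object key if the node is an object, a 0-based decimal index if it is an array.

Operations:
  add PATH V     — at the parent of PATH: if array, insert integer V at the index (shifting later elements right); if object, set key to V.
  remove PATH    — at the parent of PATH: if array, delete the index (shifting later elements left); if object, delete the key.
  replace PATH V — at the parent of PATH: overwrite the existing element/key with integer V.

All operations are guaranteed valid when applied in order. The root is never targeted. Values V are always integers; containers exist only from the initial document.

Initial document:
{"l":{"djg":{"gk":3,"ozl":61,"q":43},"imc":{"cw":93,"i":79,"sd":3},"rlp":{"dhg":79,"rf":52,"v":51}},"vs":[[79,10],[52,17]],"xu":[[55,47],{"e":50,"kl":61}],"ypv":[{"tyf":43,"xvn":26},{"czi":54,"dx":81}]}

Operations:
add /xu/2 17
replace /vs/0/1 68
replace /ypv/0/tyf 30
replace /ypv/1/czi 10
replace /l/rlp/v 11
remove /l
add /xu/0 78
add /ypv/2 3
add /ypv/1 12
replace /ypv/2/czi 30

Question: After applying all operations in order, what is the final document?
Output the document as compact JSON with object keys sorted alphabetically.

Answer: {"vs":[[79,68],[52,17]],"xu":[78,[55,47],{"e":50,"kl":61},17],"ypv":[{"tyf":30,"xvn":26},12,{"czi":30,"dx":81},3]}

Derivation:
After op 1 (add /xu/2 17): {"l":{"djg":{"gk":3,"ozl":61,"q":43},"imc":{"cw":93,"i":79,"sd":3},"rlp":{"dhg":79,"rf":52,"v":51}},"vs":[[79,10],[52,17]],"xu":[[55,47],{"e":50,"kl":61},17],"ypv":[{"tyf":43,"xvn":26},{"czi":54,"dx":81}]}
After op 2 (replace /vs/0/1 68): {"l":{"djg":{"gk":3,"ozl":61,"q":43},"imc":{"cw":93,"i":79,"sd":3},"rlp":{"dhg":79,"rf":52,"v":51}},"vs":[[79,68],[52,17]],"xu":[[55,47],{"e":50,"kl":61},17],"ypv":[{"tyf":43,"xvn":26},{"czi":54,"dx":81}]}
After op 3 (replace /ypv/0/tyf 30): {"l":{"djg":{"gk":3,"ozl":61,"q":43},"imc":{"cw":93,"i":79,"sd":3},"rlp":{"dhg":79,"rf":52,"v":51}},"vs":[[79,68],[52,17]],"xu":[[55,47],{"e":50,"kl":61},17],"ypv":[{"tyf":30,"xvn":26},{"czi":54,"dx":81}]}
After op 4 (replace /ypv/1/czi 10): {"l":{"djg":{"gk":3,"ozl":61,"q":43},"imc":{"cw":93,"i":79,"sd":3},"rlp":{"dhg":79,"rf":52,"v":51}},"vs":[[79,68],[52,17]],"xu":[[55,47],{"e":50,"kl":61},17],"ypv":[{"tyf":30,"xvn":26},{"czi":10,"dx":81}]}
After op 5 (replace /l/rlp/v 11): {"l":{"djg":{"gk":3,"ozl":61,"q":43},"imc":{"cw":93,"i":79,"sd":3},"rlp":{"dhg":79,"rf":52,"v":11}},"vs":[[79,68],[52,17]],"xu":[[55,47],{"e":50,"kl":61},17],"ypv":[{"tyf":30,"xvn":26},{"czi":10,"dx":81}]}
After op 6 (remove /l): {"vs":[[79,68],[52,17]],"xu":[[55,47],{"e":50,"kl":61},17],"ypv":[{"tyf":30,"xvn":26},{"czi":10,"dx":81}]}
After op 7 (add /xu/0 78): {"vs":[[79,68],[52,17]],"xu":[78,[55,47],{"e":50,"kl":61},17],"ypv":[{"tyf":30,"xvn":26},{"czi":10,"dx":81}]}
After op 8 (add /ypv/2 3): {"vs":[[79,68],[52,17]],"xu":[78,[55,47],{"e":50,"kl":61},17],"ypv":[{"tyf":30,"xvn":26},{"czi":10,"dx":81},3]}
After op 9 (add /ypv/1 12): {"vs":[[79,68],[52,17]],"xu":[78,[55,47],{"e":50,"kl":61},17],"ypv":[{"tyf":30,"xvn":26},12,{"czi":10,"dx":81},3]}
After op 10 (replace /ypv/2/czi 30): {"vs":[[79,68],[52,17]],"xu":[78,[55,47],{"e":50,"kl":61},17],"ypv":[{"tyf":30,"xvn":26},12,{"czi":30,"dx":81},3]}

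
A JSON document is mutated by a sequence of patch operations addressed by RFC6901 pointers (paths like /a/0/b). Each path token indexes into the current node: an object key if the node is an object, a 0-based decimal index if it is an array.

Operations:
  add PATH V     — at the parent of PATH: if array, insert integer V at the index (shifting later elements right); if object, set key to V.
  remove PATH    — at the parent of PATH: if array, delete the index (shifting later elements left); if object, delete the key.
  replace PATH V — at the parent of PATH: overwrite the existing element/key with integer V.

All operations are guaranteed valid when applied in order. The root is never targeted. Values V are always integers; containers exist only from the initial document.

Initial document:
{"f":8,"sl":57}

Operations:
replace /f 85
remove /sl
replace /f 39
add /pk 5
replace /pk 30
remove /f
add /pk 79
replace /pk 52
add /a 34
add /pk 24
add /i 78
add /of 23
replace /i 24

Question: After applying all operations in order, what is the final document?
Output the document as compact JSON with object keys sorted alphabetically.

After op 1 (replace /f 85): {"f":85,"sl":57}
After op 2 (remove /sl): {"f":85}
After op 3 (replace /f 39): {"f":39}
After op 4 (add /pk 5): {"f":39,"pk":5}
After op 5 (replace /pk 30): {"f":39,"pk":30}
After op 6 (remove /f): {"pk":30}
After op 7 (add /pk 79): {"pk":79}
After op 8 (replace /pk 52): {"pk":52}
After op 9 (add /a 34): {"a":34,"pk":52}
After op 10 (add /pk 24): {"a":34,"pk":24}
After op 11 (add /i 78): {"a":34,"i":78,"pk":24}
After op 12 (add /of 23): {"a":34,"i":78,"of":23,"pk":24}
After op 13 (replace /i 24): {"a":34,"i":24,"of":23,"pk":24}

Answer: {"a":34,"i":24,"of":23,"pk":24}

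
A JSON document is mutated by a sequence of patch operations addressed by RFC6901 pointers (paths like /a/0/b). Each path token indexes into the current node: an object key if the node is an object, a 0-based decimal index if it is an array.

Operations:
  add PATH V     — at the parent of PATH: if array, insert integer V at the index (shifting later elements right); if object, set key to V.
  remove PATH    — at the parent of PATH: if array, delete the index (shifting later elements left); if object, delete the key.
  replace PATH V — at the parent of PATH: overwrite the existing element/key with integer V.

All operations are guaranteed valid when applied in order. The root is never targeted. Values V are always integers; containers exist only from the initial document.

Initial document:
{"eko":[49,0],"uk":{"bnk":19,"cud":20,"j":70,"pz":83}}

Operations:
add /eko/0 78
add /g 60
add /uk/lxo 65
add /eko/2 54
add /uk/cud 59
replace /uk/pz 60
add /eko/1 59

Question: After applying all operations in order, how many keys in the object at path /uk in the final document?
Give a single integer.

After op 1 (add /eko/0 78): {"eko":[78,49,0],"uk":{"bnk":19,"cud":20,"j":70,"pz":83}}
After op 2 (add /g 60): {"eko":[78,49,0],"g":60,"uk":{"bnk":19,"cud":20,"j":70,"pz":83}}
After op 3 (add /uk/lxo 65): {"eko":[78,49,0],"g":60,"uk":{"bnk":19,"cud":20,"j":70,"lxo":65,"pz":83}}
After op 4 (add /eko/2 54): {"eko":[78,49,54,0],"g":60,"uk":{"bnk":19,"cud":20,"j":70,"lxo":65,"pz":83}}
After op 5 (add /uk/cud 59): {"eko":[78,49,54,0],"g":60,"uk":{"bnk":19,"cud":59,"j":70,"lxo":65,"pz":83}}
After op 6 (replace /uk/pz 60): {"eko":[78,49,54,0],"g":60,"uk":{"bnk":19,"cud":59,"j":70,"lxo":65,"pz":60}}
After op 7 (add /eko/1 59): {"eko":[78,59,49,54,0],"g":60,"uk":{"bnk":19,"cud":59,"j":70,"lxo":65,"pz":60}}
Size at path /uk: 5

Answer: 5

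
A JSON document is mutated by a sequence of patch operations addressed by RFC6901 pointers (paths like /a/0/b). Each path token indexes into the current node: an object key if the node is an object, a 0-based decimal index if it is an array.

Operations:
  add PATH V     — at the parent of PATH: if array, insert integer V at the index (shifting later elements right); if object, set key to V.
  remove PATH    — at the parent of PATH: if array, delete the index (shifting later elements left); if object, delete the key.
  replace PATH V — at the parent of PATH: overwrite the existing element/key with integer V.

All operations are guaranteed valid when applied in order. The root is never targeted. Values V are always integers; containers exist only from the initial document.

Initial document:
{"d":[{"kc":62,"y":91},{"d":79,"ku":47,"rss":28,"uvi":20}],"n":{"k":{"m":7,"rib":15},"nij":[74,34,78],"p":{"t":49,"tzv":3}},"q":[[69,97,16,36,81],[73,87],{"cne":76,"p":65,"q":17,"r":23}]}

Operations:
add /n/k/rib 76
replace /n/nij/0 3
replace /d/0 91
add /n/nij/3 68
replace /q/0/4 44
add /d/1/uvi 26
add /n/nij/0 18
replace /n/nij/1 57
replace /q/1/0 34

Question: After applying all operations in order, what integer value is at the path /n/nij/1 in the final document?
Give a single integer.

After op 1 (add /n/k/rib 76): {"d":[{"kc":62,"y":91},{"d":79,"ku":47,"rss":28,"uvi":20}],"n":{"k":{"m":7,"rib":76},"nij":[74,34,78],"p":{"t":49,"tzv":3}},"q":[[69,97,16,36,81],[73,87],{"cne":76,"p":65,"q":17,"r":23}]}
After op 2 (replace /n/nij/0 3): {"d":[{"kc":62,"y":91},{"d":79,"ku":47,"rss":28,"uvi":20}],"n":{"k":{"m":7,"rib":76},"nij":[3,34,78],"p":{"t":49,"tzv":3}},"q":[[69,97,16,36,81],[73,87],{"cne":76,"p":65,"q":17,"r":23}]}
After op 3 (replace /d/0 91): {"d":[91,{"d":79,"ku":47,"rss":28,"uvi":20}],"n":{"k":{"m":7,"rib":76},"nij":[3,34,78],"p":{"t":49,"tzv":3}},"q":[[69,97,16,36,81],[73,87],{"cne":76,"p":65,"q":17,"r":23}]}
After op 4 (add /n/nij/3 68): {"d":[91,{"d":79,"ku":47,"rss":28,"uvi":20}],"n":{"k":{"m":7,"rib":76},"nij":[3,34,78,68],"p":{"t":49,"tzv":3}},"q":[[69,97,16,36,81],[73,87],{"cne":76,"p":65,"q":17,"r":23}]}
After op 5 (replace /q/0/4 44): {"d":[91,{"d":79,"ku":47,"rss":28,"uvi":20}],"n":{"k":{"m":7,"rib":76},"nij":[3,34,78,68],"p":{"t":49,"tzv":3}},"q":[[69,97,16,36,44],[73,87],{"cne":76,"p":65,"q":17,"r":23}]}
After op 6 (add /d/1/uvi 26): {"d":[91,{"d":79,"ku":47,"rss":28,"uvi":26}],"n":{"k":{"m":7,"rib":76},"nij":[3,34,78,68],"p":{"t":49,"tzv":3}},"q":[[69,97,16,36,44],[73,87],{"cne":76,"p":65,"q":17,"r":23}]}
After op 7 (add /n/nij/0 18): {"d":[91,{"d":79,"ku":47,"rss":28,"uvi":26}],"n":{"k":{"m":7,"rib":76},"nij":[18,3,34,78,68],"p":{"t":49,"tzv":3}},"q":[[69,97,16,36,44],[73,87],{"cne":76,"p":65,"q":17,"r":23}]}
After op 8 (replace /n/nij/1 57): {"d":[91,{"d":79,"ku":47,"rss":28,"uvi":26}],"n":{"k":{"m":7,"rib":76},"nij":[18,57,34,78,68],"p":{"t":49,"tzv":3}},"q":[[69,97,16,36,44],[73,87],{"cne":76,"p":65,"q":17,"r":23}]}
After op 9 (replace /q/1/0 34): {"d":[91,{"d":79,"ku":47,"rss":28,"uvi":26}],"n":{"k":{"m":7,"rib":76},"nij":[18,57,34,78,68],"p":{"t":49,"tzv":3}},"q":[[69,97,16,36,44],[34,87],{"cne":76,"p":65,"q":17,"r":23}]}
Value at /n/nij/1: 57

Answer: 57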